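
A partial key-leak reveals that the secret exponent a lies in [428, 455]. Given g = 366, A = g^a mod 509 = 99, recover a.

448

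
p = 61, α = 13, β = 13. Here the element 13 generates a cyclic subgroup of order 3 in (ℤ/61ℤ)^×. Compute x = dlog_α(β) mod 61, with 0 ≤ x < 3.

1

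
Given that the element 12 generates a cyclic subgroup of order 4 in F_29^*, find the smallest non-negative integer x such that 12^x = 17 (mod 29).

3

Successive powers of 12 modulo 29:
  12^0=1  12^1=12  12^2=28  12^3=17
So 12^3 ≡ 17 (mod 29), giving x = 3.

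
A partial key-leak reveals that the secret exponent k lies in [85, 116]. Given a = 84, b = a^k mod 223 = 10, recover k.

107

Compute 84^85 mod 223 = 12, then multiply by 84 repeatedly:
  84^85=12  84^86=116  84^87=155  84^88=86  84^89=88
  84^90=33  84^91=96  84^92=36  84^93=125  84^94=19
  84^95=35  84^96=41  84^97=99  84^98=65  84^99=108
  84^100=152  84^101=57  84^102=105  84^103=123  84^104=74
  84^105=195  84^106=101  84^107=10
Found 10 at exponent 107.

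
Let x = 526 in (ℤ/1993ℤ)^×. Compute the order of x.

664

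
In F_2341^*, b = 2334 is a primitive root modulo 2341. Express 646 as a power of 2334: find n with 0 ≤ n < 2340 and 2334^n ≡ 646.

906

Baby-step giant-step with m = ceil(sqrt(2340)) = 49.
Baby table (2334^j mod 2341 for j=0..48):
  0:1  1:2334  2:49  3:1998  4:60  5:1921  6:599  7:489
  8:1259  9:551  10:825  11:1248  12:628  13:286  14:339  15:2309
  16:224  17:773  18:1612  19:421  20:1735  21:1901  22:739  23:1850
  24:1096  25:1692  26:2202  27:973  28:212  29:857  30:1024  31:2196
  32:1015  33:2259  34:574  35:664  36:34  37:2103  38:1666  39:43
  40:2040  41:2107  42:1638  43:239  44:668  45:6  46:2299  47:294
  48:283
Giant step factor: 2334^(-49) ≡ 1164 (mod 2341).
Scan 646·1164^i mod 2341 for i = 0, 1, …:
  i=0: 646   i=1: 483   i=2: 372   i=3: 2264
  i=4: 1671   i=5: 2014   i=6: 955   i=7: 1986
  i=8: 1137   i=9: 803     …   i=17: 1272
  i=18: 1096
Match at i=18, j=24: n = 18·49 + 24 = 906.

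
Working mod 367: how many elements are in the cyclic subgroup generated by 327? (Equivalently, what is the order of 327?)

The order of 327 must divide p − 1 = 366 = 2 · 3 · 61.
Divisors: 1, 2, 3, 6, 61, 122, 183, 366.
Check each in increasing order: 327^1 ≡ 327;  327^2 ≡ 132;  327^3 ≡ 225;  327^6 ≡ 346;  327^61 ≡ 1.
Smallest exponent giving 1 is 61.

61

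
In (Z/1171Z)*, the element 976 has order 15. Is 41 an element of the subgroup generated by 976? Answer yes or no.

no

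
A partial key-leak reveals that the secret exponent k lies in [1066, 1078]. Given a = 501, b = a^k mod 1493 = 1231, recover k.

1067

Compute 501^1066 mod 1493 = 220, then multiply by 501 repeatedly:
  501^1066=220  501^1067=1231
Found 1231 at exponent 1067.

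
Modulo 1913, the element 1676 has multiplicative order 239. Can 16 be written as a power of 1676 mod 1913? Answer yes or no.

16 ∈ ⟨1676⟩ iff 16^239 ≡ 1 (mod 1913), since |⟨1676⟩| = 239.
16^239 mod 1913 = 1.
Since 1 = 1, 16 lies in the subgroup.

yes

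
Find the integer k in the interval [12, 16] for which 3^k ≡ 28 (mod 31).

16

Compute 3^12 mod 31 = 8, then multiply by 3 repeatedly:
  3^12=8  3^13=24  3^14=10  3^15=30  3^16=28
Found 28 at exponent 16.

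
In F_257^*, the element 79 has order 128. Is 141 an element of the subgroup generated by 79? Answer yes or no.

141 ∈ ⟨79⟩ iff 141^128 ≡ 1 (mod 257), since |⟨79⟩| = 128.
141^128 mod 257 = 1.
Since 1 = 1, 141 lies in the subgroup.

yes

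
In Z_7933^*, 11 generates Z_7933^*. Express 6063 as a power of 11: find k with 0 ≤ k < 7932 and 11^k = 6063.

1680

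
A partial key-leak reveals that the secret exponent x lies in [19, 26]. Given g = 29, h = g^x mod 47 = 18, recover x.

24

Compute 29^19 mod 47 = 15, then multiply by 29 repeatedly:
  29^19=15  29^20=12  29^21=19  29^22=34  29^23=46
  29^24=18
Found 18 at exponent 24.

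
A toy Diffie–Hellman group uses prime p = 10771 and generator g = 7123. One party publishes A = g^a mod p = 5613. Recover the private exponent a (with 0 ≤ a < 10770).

Baby-step giant-step with m = ceil(sqrt(10770)) = 104.
Baby table (7123^j mod 10771 for j=0..103):
  0:1  1:7123  2:5719  3:515  4:6205  5:4802  6:6721  7:7359
  8:6471  9:3824  10:9264  11:4326  12:9038  13:10178  14:9064  15:1498
  16:6964  17:4117  18:6729  19:10488  20:9139  21:7944  22:5049  23:10429
  24:8951  25:4424  26:6977  27:10548  28:5679  29:6412  30:3636  31:5744
  32:6254  33:9157  34:6906  35:281  36:8928  37:2160  38:4692  39:9474
  40:2987  41:3676  42:10618  43:8823  44:8215  45:7373  46:9254  47:8493
  48:5703  49:5028  50:869  51:7333  52:4380  53:5924  54:6645  55:4561
  56:2667  57:7768  58:837  59:5588  60:4479  61:215  62:1963  63:1691
  64:3015  65:9242  66:9185  67:1701  68:9619  69:1806  70:3564  71:9896
  72:3784  73:4390  74:1757  75:9980  76:9711  77:91  78:1933  79:3421
  80:3781  81:4563  82:6142  83:8435  84:1867  85:7227  86:3312  87:2886
  88:5910  89:3862  90:10663  91:6228  92:7066  93:9006  94:8433  95:9163
  96:6560  97:2282  98:1247  99:7077  100:1191  101:6716  102:4057  103:10189
Giant step factor: 7123^(-104) ≡ 4148 (mod 10771).
Scan 5613·4148^i mod 10771 for i = 0, 1, …:
  i=0: 5613   i=1: 6593   i=2: 195   i=3: 1035
  i=4: 6322   i=5: 7042   i=6: 10035   i=7: 6036
  i=8: 5524   i=9: 3635     …   i=47: 7480
  i=48: 6560
Match at i=48, j=96: a = 48·104 + 96 = 5088.

5088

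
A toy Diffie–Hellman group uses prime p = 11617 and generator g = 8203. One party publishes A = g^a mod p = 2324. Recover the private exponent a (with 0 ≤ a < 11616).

11577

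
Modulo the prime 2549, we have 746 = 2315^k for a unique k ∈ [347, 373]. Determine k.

368

Compute 2315^347 mod 2549 = 2523, then multiply by 2315 repeatedly:
  2315^347=2523  2315^348=986  2315^349=1235  2315^350=1596  2315^351=1239
  2315^352=660  2315^353=1049  2315^354=1787  2315^355=2427  2315^356=509
  2315^357=697  2315^358=38  2315^359=1304  2315^360=744  2315^361=1785
  2315^362=346  2315^363=604  2315^364=1408  2315^365=1898  2315^366=1943
  2315^367=1609  2315^368=746
Found 746 at exponent 368.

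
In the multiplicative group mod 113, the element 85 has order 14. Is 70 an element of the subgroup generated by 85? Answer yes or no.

no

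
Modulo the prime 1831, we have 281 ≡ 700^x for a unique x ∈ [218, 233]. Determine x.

230

Compute 700^218 mod 1831 = 1107, then multiply by 700 repeatedly:
  700^218=1107  700^219=387  700^220=1743  700^221=654  700^222=50
  700^223=211  700^224=1220  700^225=754  700^226=472  700^227=820
  700^228=897  700^229=1698  700^230=281
Found 281 at exponent 230.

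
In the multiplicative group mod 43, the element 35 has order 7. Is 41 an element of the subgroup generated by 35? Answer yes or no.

yes

⟨35⟩ has order 7; its elements mod 43 are {1, 4, 11, 16, 21, 35, 41}.
41 is in this set.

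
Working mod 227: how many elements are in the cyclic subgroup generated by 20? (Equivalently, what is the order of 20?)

The order of 20 must divide p − 1 = 226 = 2 · 113.
Divisors: 1, 2, 113, 226.
Check each in increasing order: 20^1 ≡ 20;  20^2 ≡ 173;  20^113 ≡ 226;  20^226 ≡ 1.
Smallest exponent giving 1 is 226.

226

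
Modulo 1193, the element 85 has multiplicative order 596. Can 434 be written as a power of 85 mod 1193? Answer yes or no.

434 ∈ ⟨85⟩ iff 434^596 ≡ 1 (mod 1193), since |⟨85⟩| = 596.
434^596 mod 1193 = 1.
Since 1 = 1, 434 lies in the subgroup.

yes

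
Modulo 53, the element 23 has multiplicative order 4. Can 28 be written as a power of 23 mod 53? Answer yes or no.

no

⟨23⟩ has order 4; its elements mod 53 are {1, 23, 30, 52}.
28 is not in this set.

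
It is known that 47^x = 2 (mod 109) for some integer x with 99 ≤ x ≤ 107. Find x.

105

Compute 47^99 mod 109 = 8, then multiply by 47 repeatedly:
  47^99=8  47^100=49  47^101=14  47^102=4  47^103=79
  47^104=7  47^105=2
Found 2 at exponent 105.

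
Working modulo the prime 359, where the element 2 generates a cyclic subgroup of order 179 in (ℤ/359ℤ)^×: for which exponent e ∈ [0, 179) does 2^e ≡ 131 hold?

Baby-step giant-step with m = ceil(sqrt(179)) = 14.
Baby table (2^j mod 359 for j=0..13):
  0:1  1:2  2:4  3:8  4:16  5:32  6:64  7:128
  8:256  9:153  10:306  11:253  12:147  13:294
Giant step factor: 2^(-14) ≡ 301 (mod 359).
Scan 131·301^i mod 359 for i = 0, 1, …:
  i=0: 131   i=1: 300   i=2: 191   i=3: 51
  i=4: 273   i=5: 321   i=6: 50   i=7: 331
  i=8: 188   i=9: 225   i=10: 233   i=11: 128
Match at i=11, j=7: e = 11·14 + 7 = 161.

161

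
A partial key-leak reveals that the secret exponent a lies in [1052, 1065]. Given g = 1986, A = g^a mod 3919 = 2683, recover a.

Compute 1986^1052 mod 3919 = 1266, then multiply by 1986 repeatedly:
  1986^1052=1266  1986^1053=2197  1986^1054=1395  1986^1055=3656  1986^1056=2828
  1986^1057=481  1986^1058=2949  1986^1059=1728  1986^1060=2683
Found 2683 at exponent 1060.

1060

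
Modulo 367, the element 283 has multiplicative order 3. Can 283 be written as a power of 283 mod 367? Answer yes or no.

yes

⟨283⟩ has order 3; its elements mod 367 are {1, 83, 283}.
283 is in this set.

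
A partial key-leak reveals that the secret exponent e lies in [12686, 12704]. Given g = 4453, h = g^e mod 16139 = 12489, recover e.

12700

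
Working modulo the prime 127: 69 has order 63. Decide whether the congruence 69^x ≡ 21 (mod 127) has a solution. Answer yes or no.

yes

21 ∈ ⟨69⟩ iff 21^63 ≡ 1 (mod 127), since |⟨69⟩| = 63.
21^63 mod 127 = 1.
Since 1 = 1, 21 lies in the subgroup.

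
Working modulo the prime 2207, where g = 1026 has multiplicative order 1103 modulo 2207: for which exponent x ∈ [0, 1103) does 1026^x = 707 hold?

404

Baby-step giant-step with m = ceil(sqrt(1103)) = 34.
Baby table (1026^j mod 2207 for j=0..33):
  0:1  1:1026  2:2144  3:1572  4:1762  5:279  6:1551  7:79
  8:1602  9:1644  10:596  11:157  12:2178  13:1144  14:1827  15:759
  16:1870  17:737  18:1368  19:2123  20:2096  21:878  22:372  23:2068
  24:841  25:2136  26:2192  27:59  28:945  29:697  30:54  31:229
  32:1012  33:1022
Giant step factor: 1026^(-34) ≡ 1242 (mod 2207).
Scan 707·1242^i mod 2207 for i = 0, 1, …:
  i=0: 707   i=1: 1915   i=2: 1491   i=3: 149
  i=4: 1877   i=5: 642   i=6: 637   i=7: 1048
  i=8: 1693   i=9: 1642   i=10: 96   i=11: 54
Match at i=11, j=30: x = 11·34 + 30 = 404.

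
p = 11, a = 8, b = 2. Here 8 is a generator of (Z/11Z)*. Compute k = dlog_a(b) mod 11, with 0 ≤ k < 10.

7

Successive powers of 8 modulo 11:
  8^0=1  8^1=8  8^2=9  8^3=6  8^4=4  8^5=10
  8^6=3  8^7=2
So 8^7 ≡ 2 (mod 11), giving k = 7.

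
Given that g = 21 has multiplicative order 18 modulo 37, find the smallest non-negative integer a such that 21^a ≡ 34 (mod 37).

2

Successive powers of 21 modulo 37:
  21^0=1  21^1=21  21^2=34
So 21^2 ≡ 34 (mod 37), giving a = 2.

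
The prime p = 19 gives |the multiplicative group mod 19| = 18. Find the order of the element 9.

9

The order of 9 must divide p − 1 = 18 = 2 · 3^2.
Divisors: 1, 2, 3, 6, 9, 18.
Check each in increasing order: 9^1 ≡ 9;  9^2 ≡ 5;  9^3 ≡ 7;  9^6 ≡ 11;  9^9 ≡ 1.
Smallest exponent giving 1 is 9.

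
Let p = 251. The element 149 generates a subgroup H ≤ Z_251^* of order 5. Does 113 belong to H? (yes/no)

yes

⟨149⟩ has order 5; its elements mod 251 are {1, 20, 113, 149, 219}.
113 is in this set.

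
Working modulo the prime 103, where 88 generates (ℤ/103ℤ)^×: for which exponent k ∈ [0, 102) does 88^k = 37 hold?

75

Baby-step giant-step with m = ceil(sqrt(102)) = 11.
Baby table (88^j mod 103 for j=0..10):
  0:1  1:88  2:19  3:24  4:52  5:44  6:61  7:12
  8:26  9:22  10:82
Giant step factor: 88^(-11) ≡ 86 (mod 103).
Scan 37·86^i mod 103 for i = 0, 1, …:
  i=0: 37   i=1: 92   i=2: 84   i=3: 14
  i=4: 71   i=5: 29   i=6: 22
Match at i=6, j=9: k = 6·11 + 9 = 75.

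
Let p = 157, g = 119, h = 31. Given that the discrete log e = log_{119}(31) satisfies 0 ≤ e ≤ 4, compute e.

2

Compute 119^0 mod 157 = 1, then multiply by 119 repeatedly:
  119^0=1  119^1=119  119^2=31
Found 31 at exponent 2.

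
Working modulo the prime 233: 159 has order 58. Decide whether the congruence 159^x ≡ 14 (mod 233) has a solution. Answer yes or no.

14 ∈ ⟨159⟩ iff 14^58 ≡ 1 (mod 233), since |⟨159⟩| = 58.
14^58 mod 233 = 232.
Since 232 ≠ 1, 14 does not lie in the subgroup.

no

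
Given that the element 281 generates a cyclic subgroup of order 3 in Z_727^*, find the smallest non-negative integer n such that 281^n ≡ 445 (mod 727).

Successive powers of 281 modulo 727:
  281^0=1  281^1=281  281^2=445
So 281^2 ≡ 445 (mod 727), giving n = 2.

2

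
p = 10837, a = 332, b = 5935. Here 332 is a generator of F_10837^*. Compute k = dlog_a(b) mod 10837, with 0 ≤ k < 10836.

4053

Baby-step giant-step with m = ceil(sqrt(10836)) = 105.
Baby table (332^j mod 10837 for j=0..104):
  0:1  1:332  2:1854  3:8656  4:1987  5:9464  6:10155  7:1153
  8:3501  9:2773  10:10328  11:4404  12:9970  13:4755  14:7295  15:5289
  16:354  17:9158  18:6096  19:8190  20:9830  21:1623  22:7823  23:7193
  24:3936  25:6312  26:4043  27:9325  28:7355  29:3535  30:3224  31:8342
  32:6109  33:1669  34:1421  35:5781  36:1143  37:181  38:5907  39:10464
  40:6208  41:2026  42:738  43:6602  44:2790  45:5135  46:3411  47:5404
  48:6023  49:5628  50:4532  51:9118  52:3653  53:9889  54:10374  55:8839
  56:8558  57:1962  58:1164  59:7153  60:1493  61:8011  62:4587  63:5704
  64:8090  65:9141  66:452  67:9183  68:3559  69:355  70:9490  71:7950
  72:6009  73:980  74:250  75:7141  76:8346  77:7437  78:9085  79:3534
  80:2892  81:6488  82:8290  83:10519  84:2794  85:6463  86:10827  87:7517
  88:3134  89:136  90:1804  91:2893  92:6820  93:10144  94:8338  95:4781
  96:5090  97:10145  98:8670  99:6635  100:2909  101:1295  102:7297  103:5953
  104:4062
Giant step factor: 332^(-105) ≡ 4535 (mod 10837).
Scan 5935·4535^i mod 10837 for i = 0, 1, …:
  i=0: 5935   i=1: 6954   i=2: 720   i=3: 3263
  i=4: 5200   i=5: 688   i=6: 9861   i=7: 6173
  i=8: 2584   i=9: 3643     …   i=37: 3796
  i=38: 5704
Match at i=38, j=63: k = 38·105 + 63 = 4053.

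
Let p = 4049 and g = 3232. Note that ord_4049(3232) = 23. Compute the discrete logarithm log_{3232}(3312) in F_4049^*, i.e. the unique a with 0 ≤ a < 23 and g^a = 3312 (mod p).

Successive powers of 3232 modulo 4049:
  3232^0=1  3232^1=3232  3232^2=3453  3232^3=1052  3232^4=2953  3232^5=603
  3232^6=1327  3232^7=973  3232^8=2712  3232^9=3148  3232^10=3248  3232^11=2528
  3232^12=3663  3232^13=3589  3232^14=3312
So 3232^14 ≡ 3312 (mod 4049), giving a = 14.

14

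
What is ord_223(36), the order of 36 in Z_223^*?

111

The order of 36 must divide p − 1 = 222 = 2 · 3 · 37.
Divisors: 1, 2, 3, 6, 37, 74, 111, 222.
Check each in increasing order: 36^1 ≡ 36;  36^2 ≡ 181;  36^3 ≡ 49;  36^6 ≡ 171;  36^37 ≡ 183;  36^74 ≡ 39;  36^111 ≡ 1.
Smallest exponent giving 1 is 111.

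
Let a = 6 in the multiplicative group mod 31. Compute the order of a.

6

The order of 6 must divide p − 1 = 30 = 2 · 3 · 5.
Divisors: 1, 2, 3, 5, 6, 10, 15, 30.
Check each in increasing order: 6^1 ≡ 6;  6^2 ≡ 5;  6^3 ≡ 30;  6^5 ≡ 26;  6^6 ≡ 1.
Smallest exponent giving 1 is 6.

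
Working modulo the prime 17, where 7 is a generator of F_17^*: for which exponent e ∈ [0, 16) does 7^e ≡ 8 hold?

14

Successive powers of 7 modulo 17:
  7^0=1  7^1=7  7^2=15  7^3=3  7^4=4  7^5=11
  7^6=9  7^7=12  7^8=16  7^9=10  7^10=2  7^11=14
  7^12=13  7^13=6  7^14=8
So 7^14 ≡ 8 (mod 17), giving e = 14.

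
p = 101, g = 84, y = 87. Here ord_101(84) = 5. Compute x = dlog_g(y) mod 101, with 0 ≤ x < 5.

Successive powers of 84 modulo 101:
  84^0=1  84^1=84  84^2=87
So 84^2 ≡ 87 (mod 101), giving x = 2.

2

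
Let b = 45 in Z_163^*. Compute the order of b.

The order of 45 must divide p − 1 = 162 = 2 · 3^4.
Divisors: 1, 2, 3, 6, 9, 18, 27, 54, 81, 162.
Check each in increasing order: 45^1 ≡ 45;  45^2 ≡ 69;  45^3 ≡ 8;  45^6 ≡ 64;  45^9 ≡ 23;  45^18 ≡ 40;  45^27 ≡ 105;  45^54 ≡ 104;  45^81 ≡ 162;  45^162 ≡ 1.
Smallest exponent giving 1 is 162.

162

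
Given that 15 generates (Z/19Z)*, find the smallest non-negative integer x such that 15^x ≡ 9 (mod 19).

4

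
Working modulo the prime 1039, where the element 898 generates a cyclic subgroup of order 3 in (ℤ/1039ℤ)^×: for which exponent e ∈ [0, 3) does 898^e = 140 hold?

Successive powers of 898 modulo 1039:
  898^0=1  898^1=898  898^2=140
So 898^2 ≡ 140 (mod 1039), giving e = 2.

2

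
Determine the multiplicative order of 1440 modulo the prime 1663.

1662

The order of 1440 must divide p − 1 = 1662 = 2 · 3 · 277.
Divisors: 1, 2, 3, 6, 277, 554, 831, 1662.
Check each in increasing order: 1440^1 ≡ 1440;  1440^2 ≡ 1502;  1440^3 ≡ 980;  1440^6 ≡ 849;  1440^277 ≡ 1345;  1440^554 ≡ 1344;  1440^831 ≡ 1662;  1440^1662 ≡ 1.
Smallest exponent giving 1 is 1662.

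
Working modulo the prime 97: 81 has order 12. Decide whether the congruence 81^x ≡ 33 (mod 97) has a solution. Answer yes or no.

no

⟨81⟩ has order 12; its elements mod 97 are {1, 6, 16, 22, 35, 36, 61, 62, 75, 81, 91, 96}.
33 is not in this set.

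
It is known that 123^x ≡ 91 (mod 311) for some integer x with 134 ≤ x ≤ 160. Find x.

140

Compute 123^134 mod 311 = 75, then multiply by 123 repeatedly:
  123^134=75  123^135=206  123^136=147  123^137=43  123^138=2
  123^139=246  123^140=91
Found 91 at exponent 140.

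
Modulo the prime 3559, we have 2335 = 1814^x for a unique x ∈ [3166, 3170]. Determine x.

3166

Compute 1814^3166 mod 3559 = 2335, then multiply by 1814 repeatedly:
  1814^3166=2335
Found 2335 at exponent 3166.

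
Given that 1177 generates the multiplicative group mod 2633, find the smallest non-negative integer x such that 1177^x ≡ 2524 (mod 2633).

2331

Baby-step giant-step with m = ceil(sqrt(2632)) = 52.
Baby table (1177^j mod 2633 for j=0..51):
  0:1  1:1177  2:371  3:2222  4:725  5:233  6:409  7:2187
  8:1658  9:413  10:1629  11:509  12:1402  13:1896  14:1441  15:405
  16:112  17:174  18:2057  19:1362  20:2210  21:2399  22:1047  23:75
  24:1386  25:1495  26:771  27:1715  28:1677  29:1712  30:779  31:599
  32:2012  33:1057  34:1313  35:2463  36:18  37:122  38:1412  39:501
  40:2518  41:1561  42:2096  43:2504  44:881  45:2168  46:359  47:1263
  48:1539  49:2532  50:2241  51:2024
Giant step factor: 1177^(-52) ≡ 2266 (mod 2633).
Scan 2524·2266^i mod 2633 for i = 0, 1, …:
  i=0: 2524   i=1: 508   i=2: 507   i=3: 874
  i=4: 468   i=5: 2022   i=6: 432   i=7: 2069
  i=8: 1614   i=9: 87     …   i=43: 603
  i=44: 2504
Match at i=44, j=43: x = 44·52 + 43 = 2331.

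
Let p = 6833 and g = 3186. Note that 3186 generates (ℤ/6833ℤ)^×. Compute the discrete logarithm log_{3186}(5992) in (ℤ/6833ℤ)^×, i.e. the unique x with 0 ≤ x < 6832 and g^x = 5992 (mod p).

Baby-step giant-step with m = ceil(sqrt(6832)) = 83.
Baby table (3186^j mod 6833 for j=0..82):
  0:1  1:3186  2:3591  3:2484  4:1410  5:2979  6:57  7:3944
  8:6530  9:4928  10:5207  11:5811  12:3249  13:6152  14:3228  15:743
  16:2980  17:3243  18:702  19:2181  20:6338  21:1353  22:5868  23:360
  24:5849  25:1323  26:5950  27:1958  28:6492  29:21  30:5409  31:248
  32:4333  33:2278  34:1062  35:1197  36:828  37:470  38:993  39:19
  40:5870  41:6732  42:6198  43:6291  44:1937  45:1083  46:6606  47:1076
  48:4803  49:3271  50:1081  51:234  52:727  53:6668  54:451  55:1956
  56:120  57:6505  58:441  59:4261  60:5208  61:2164  62:7  63:1803
  64:4638  65:3722  66:3037  67:354  68:399  69:276  70:4712  71:331
  72:2284  73:6512  74:2244  75:2066  76:2097  77:5201  78:361  79:2202
  80:4914  81:1601  82:3368
Giant step factor: 3186^(-83) ≡ 5297 (mod 6833).
Scan 5992·5297^i mod 6833 for i = 0, 1, …:
  i=0: 5992   i=1: 339   i=2: 5437   i=3: 5527
  i=4: 3947   i=5: 5112   i=6: 5918   i=7: 4675
  i=8: 683   i=9: 3194     …   i=55: 1748
  i=56: 441
Match at i=56, j=58: x = 56·83 + 58 = 4706.

4706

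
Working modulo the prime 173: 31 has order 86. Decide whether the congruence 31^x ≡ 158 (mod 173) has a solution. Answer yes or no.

yes

158 ∈ ⟨31⟩ iff 158^86 ≡ 1 (mod 173), since |⟨31⟩| = 86.
158^86 mod 173 = 1.
Since 1 = 1, 158 lies in the subgroup.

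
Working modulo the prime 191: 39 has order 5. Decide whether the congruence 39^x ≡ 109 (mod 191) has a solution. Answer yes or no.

yes

109 ∈ ⟨39⟩ iff 109^5 ≡ 1 (mod 191), since |⟨39⟩| = 5.
109^5 mod 191 = 1.
Since 1 = 1, 109 lies in the subgroup.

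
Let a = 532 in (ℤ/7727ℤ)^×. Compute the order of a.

3863

The order of 532 must divide p − 1 = 7726 = 2 · 3863.
Divisors: 1, 2, 3863, 7726.
Check each in increasing order: 532^1 ≡ 532;  532^2 ≡ 4852;  532^3863 ≡ 1.
Smallest exponent giving 1 is 3863.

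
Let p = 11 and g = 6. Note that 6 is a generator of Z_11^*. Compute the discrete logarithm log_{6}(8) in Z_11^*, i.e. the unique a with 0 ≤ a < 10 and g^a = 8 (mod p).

7

Successive powers of 6 modulo 11:
  6^0=1  6^1=6  6^2=3  6^3=7  6^4=9  6^5=10
  6^6=5  6^7=8
So 6^7 ≡ 8 (mod 11), giving a = 7.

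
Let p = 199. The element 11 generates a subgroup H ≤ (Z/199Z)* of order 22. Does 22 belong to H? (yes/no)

no

22 ∈ ⟨11⟩ iff 22^22 ≡ 1 (mod 199), since |⟨11⟩| = 22.
22^22 mod 199 = 180.
Since 180 ≠ 1, 22 does not lie in the subgroup.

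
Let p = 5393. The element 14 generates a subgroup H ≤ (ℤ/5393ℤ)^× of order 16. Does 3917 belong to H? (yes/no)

yes

⟨14⟩ has order 16; its elements mod 5393 are {1, 14, 196, 665, 908, 1476, 1926, 2649, 2744, 3467, 3917, 4485, 4728, 5197, 5379, 5392}.
3917 is in this set.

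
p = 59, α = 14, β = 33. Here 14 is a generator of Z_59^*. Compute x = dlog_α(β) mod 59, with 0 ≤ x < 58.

7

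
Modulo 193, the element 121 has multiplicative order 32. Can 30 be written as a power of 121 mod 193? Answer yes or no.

30 ∈ ⟨121⟩ iff 30^32 ≡ 1 (mod 193), since |⟨121⟩| = 32.
30^32 mod 193 = 109.
Since 109 ≠ 1, 30 does not lie in the subgroup.

no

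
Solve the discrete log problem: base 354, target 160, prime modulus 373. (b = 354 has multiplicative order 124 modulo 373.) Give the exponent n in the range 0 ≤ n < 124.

34

Baby-step giant-step with m = ceil(sqrt(124)) = 12.
Baby table (354^j mod 373 for j=0..11):
  0:1  1:354  2:361  3:228  4:144  5:248  6:137  7:8
  8:221  9:277  10:332  11:33
Giant step factor: 354^(-12) ≡ 163 (mod 373).
Scan 160·163^i mod 373 for i = 0, 1, …:
  i=0: 160   i=1: 343   i=2: 332
Match at i=2, j=10: n = 2·12 + 10 = 34.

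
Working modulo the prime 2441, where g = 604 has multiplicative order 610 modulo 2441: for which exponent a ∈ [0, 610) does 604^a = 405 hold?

11

Baby-step giant-step with m = ceil(sqrt(610)) = 25.
Baby table (604^j mod 2441 for j=0..24):
  0:1  1:604  2:1107  3:2235  4:67  5:1412  6:939  7:844
  8:2048  9:1846  10:1888  11:405  12:520  13:1632  14:2005  15:284
  16:666  17:1940  18:80  19:1941  20:684  21:607  22:478  23:674
  24:1890
Giant step factor: 604^(-25) ≡ 227 (mod 2441).
Scan 405·227^i mod 2441 for i = 0, 1, …:
  i=0: 405
Match at i=0, j=11: a = 0·25 + 11 = 11.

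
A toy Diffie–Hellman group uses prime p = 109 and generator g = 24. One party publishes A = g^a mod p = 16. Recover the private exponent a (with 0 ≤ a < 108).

48

Baby-step giant-step with m = ceil(sqrt(108)) = 11.
Baby table (24^j mod 109 for j=0..10):
  0:1  1:24  2:31  3:90  4:89  5:65  6:34  7:53
  8:73  9:8  10:83
Giant step factor: 24^(-11) ≡ 40 (mod 109).
Scan 16·40^i mod 109 for i = 0, 1, …:
  i=0: 16   i=1: 95   i=2: 94   i=3: 54
  i=4: 89
Match at i=4, j=4: a = 4·11 + 4 = 48.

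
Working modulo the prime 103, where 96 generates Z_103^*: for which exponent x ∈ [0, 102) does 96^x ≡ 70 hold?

25

Successive powers of 96 modulo 103:
  96^0=1  96^1=96  96^2=49  96^3=69  96^4=32  96^5=85
  96^6=23  96^7=45  96^8=97  96^9=42  96^10=15  96^11=101
  96^12=14  96^13=5  96^14=68  96^15=39  96^16=36  96^17=57
  96^18=13  96^19=12  96^20=19  96^21=73  96^22=4  96^23=75
  96^24=93  96^25=70
So 96^25 ≡ 70 (mod 103), giving x = 25.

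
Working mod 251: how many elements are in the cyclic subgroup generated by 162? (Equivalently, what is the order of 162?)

250

The order of 162 must divide p − 1 = 250 = 2 · 5^3.
Divisors: 1, 2, 5, 10, 25, 50, 125, 250.
Check each in increasing order: 162^1 ≡ 162;  162^2 ≡ 140;  162^5 ≡ 50;  162^10 ≡ 241;  162^25 ≡ 231;  162^50 ≡ 149;  162^125 ≡ 250;  162^250 ≡ 1.
Smallest exponent giving 1 is 250.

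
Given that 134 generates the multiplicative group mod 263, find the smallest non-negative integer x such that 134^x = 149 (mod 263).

Baby-step giant-step with m = ceil(sqrt(262)) = 17.
Baby table (134^j mod 263 for j=0..16):
  0:1  1:134  2:72  3:180  4:187  5:73  6:51  7:259
  8:253  9:238  10:69  11:41  12:234  13:59  14:16  15:40
  16:100
Giant step factor: 134^(-17) ≡ 182 (mod 263).
Scan 149·182^i mod 263 for i = 0, 1, …:
  i=0: 149   i=1: 29   i=2: 18   i=3: 120
  i=4: 11   i=5: 161   i=6: 109   i=7: 113
  i=8: 52   i=9: 259
Match at i=9, j=7: x = 9·17 + 7 = 160.

160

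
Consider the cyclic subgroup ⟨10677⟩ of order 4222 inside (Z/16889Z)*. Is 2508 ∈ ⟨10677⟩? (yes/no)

2508 ∈ ⟨10677⟩ iff 2508^4222 ≡ 1 (mod 16889), since |⟨10677⟩| = 4222.
2508^4222 mod 16889 = 8952.
Since 8952 ≠ 1, 2508 does not lie in the subgroup.

no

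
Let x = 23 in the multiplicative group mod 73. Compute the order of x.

36

The order of 23 must divide p − 1 = 72 = 2^3 · 3^2.
Divisors: 1, 2, 3, 4, 6, 8, 9, 12, 18, 24, 36, 72.
Check each in increasing order: 23^1 ≡ 23;  23^2 ≡ 18;  23^3 ≡ 49;  23^4 ≡ 32;  23^6 ≡ 65;  23^8 ≡ 2;  23^9 ≡ 46;  23^12 ≡ 64;  23^18 ≡ 72;  23^24 ≡ 8;  23^36 ≡ 1.
Smallest exponent giving 1 is 36.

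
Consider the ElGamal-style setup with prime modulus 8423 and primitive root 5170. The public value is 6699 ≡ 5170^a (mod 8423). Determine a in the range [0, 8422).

Baby-step giant-step with m = ceil(sqrt(8422)) = 92.
Baby table (5170^j mod 8423 for j=0..91):
  0:1  1:5170  2:2721  3:1160  4:24  5:6158  6:6343  7:2571
  8:576  9:4601  10:618  11:2743  12:5401  13:925  14:6409  15:6871
  16:3279  17:5354  18:2202  19:4867  20:2889  21:2151  22:2310  23:7309
  24:1952  25:1086  26:4902  27:6956  28:4733  29:795  30:8149  31:6907
  32:4093  33:2234  34:1847  35:5731  36:5579  37:3078  38:2213  39:2776
  40:7551  41:6488  42:2574  43:7663  44:4341  45:4098  46:2815  47:7029
  48:3108  49:5699  50:176  51:236  52:7208  53:2008  54:4224  55:5664
  56:4532  57:6077  58:300  59:1168  60:7692  61:2657  62:7200  63:2763
  64:7725  65:4807  66:4340  67:7351  68:94  69:5869  70:3084  71:7964
  72:2256  73:6088  74:6632  75:5830  76:3606  77:2921  78:7554  79:5152
  80:2314  81:2720  82:4413  83:5726  84:4998  85:6319  86:4836  87:2656
  88:2030  89:42  90:6565  91:4783
Giant step factor: 5170^(-92) ≡ 3498 (mod 8423).
Scan 6699·3498^i mod 8423 for i = 0, 1, …:
  i=0: 6699   i=1: 316   i=2: 1955   i=3: 7537
  i=4: 436   i=5: 565   i=6: 5388   i=7: 4973
  i=8: 2059   i=9: 717     …   i=61: 4535
  i=62: 2921
Match at i=62, j=77: a = 62·92 + 77 = 5781.

5781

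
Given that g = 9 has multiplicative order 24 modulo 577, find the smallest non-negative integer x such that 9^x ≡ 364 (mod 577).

Successive powers of 9 modulo 577:
  9^0=1  9^1=9  9^2=81  9^3=152  9^4=214  9^5=195
  9^6=24  9^7=216  9^8=213  9^9=186  9^10=520  9^11=64
  9^12=576  9^13=568  9^14=496  9^15=425  9^16=363  9^17=382
  9^18=553  9^19=361  9^20=364
So 9^20 ≡ 364 (mod 577), giving x = 20.

20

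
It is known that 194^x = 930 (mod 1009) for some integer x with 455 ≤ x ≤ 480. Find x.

473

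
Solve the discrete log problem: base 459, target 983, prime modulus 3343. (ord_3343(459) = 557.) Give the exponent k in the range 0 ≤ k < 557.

480

Baby-step giant-step with m = ceil(sqrt(557)) = 24.
Baby table (459^j mod 3343 for j=0..23):
  0:1  1:459  2:72  3:2961  4:1841  5:2583  6:2175  7:2111
  8:2822  9:1557  10:2604  11:1785  12:280  13:1486  14:102  15:16
  16:658  17:1152  18:574  19:2712  20:1212  21:1370  22:346  23:1693
Giant step factor: 459^(-24) ≡ 1458 (mod 3343).
Scan 983·1458^i mod 3343 for i = 0, 1, …:
  i=0: 983   i=1: 2410   i=2: 287   i=3: 571
  i=4: 111   i=5: 1374   i=6: 835   i=7: 578
  i=8: 288   i=9: 2029     …   i=19: 1511
  i=20: 1
Match at i=20, j=0: k = 20·24 + 0 = 480.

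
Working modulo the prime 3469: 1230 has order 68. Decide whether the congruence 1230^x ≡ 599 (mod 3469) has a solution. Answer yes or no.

599 ∈ ⟨1230⟩ iff 599^68 ≡ 1 (mod 3469), since |⟨1230⟩| = 68.
599^68 mod 3469 = 147.
Since 147 ≠ 1, 599 does not lie in the subgroup.

no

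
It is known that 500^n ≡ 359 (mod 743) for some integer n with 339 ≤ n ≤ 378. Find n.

Compute 500^339 mod 743 = 351, then multiply by 500 repeatedly:
  500^339=351  500^340=152  500^341=214  500^342=8  500^343=285
  500^344=587  500^345=15  500^346=70  500^347=79  500^348=121
  500^349=317  500^350=241  500^351=134  500^352=130  500^353=359
Found 359 at exponent 353.

353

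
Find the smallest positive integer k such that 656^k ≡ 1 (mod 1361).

The order of 656 must divide p − 1 = 1360 = 2^4 · 5 · 17.
Divisors: 1, 2, 4, 5, 8, 10, 16, 17, 20, 34, 40, 68, 80, 85, 136, 170, 272, 340, 680, 1360.
Check each in increasing order: 656^1 ≡ 656;  656^2 ≡ 260;  656^4 ≡ 911;  656^5 ≡ 137;  656^8 ≡ 1072;  656^10 ≡ 1076;  656^16 ≡ 500;  656^17 ≡ 1360;  656^20 ≡ 926;  656^34 ≡ 1.
Smallest exponent giving 1 is 34.

34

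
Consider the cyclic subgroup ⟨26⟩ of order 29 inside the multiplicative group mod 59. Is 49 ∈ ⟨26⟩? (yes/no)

49 ∈ ⟨26⟩ iff 49^29 ≡ 1 (mod 59), since |⟨26⟩| = 29.
49^29 mod 59 = 1.
Since 1 = 1, 49 lies in the subgroup.

yes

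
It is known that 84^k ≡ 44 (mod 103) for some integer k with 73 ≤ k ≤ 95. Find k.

79

Compute 84^73 mod 103 = 43, then multiply by 84 repeatedly:
  84^73=43  84^74=7  84^75=73  84^76=55  84^77=88
  84^78=79  84^79=44
Found 44 at exponent 79.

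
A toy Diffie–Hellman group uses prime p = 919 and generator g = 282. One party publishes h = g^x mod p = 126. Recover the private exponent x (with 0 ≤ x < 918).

Baby-step giant-step with m = ceil(sqrt(918)) = 31.
Baby table (282^j mod 919 for j=0..30):
  0:1  1:282  2:490  3:330  4:241  5:875  6:458  7:496
  8:184  9:424  10:98  11:66  12:232  13:175  14:643  15:283
  16:772  17:820  18:571  19:197  20:414  21:35  22:680  23:608
  24:522  25:164  26:298  27:407  28:818  29:7  30:136
Giant step factor: 282^(-31) ≡ 721 (mod 919).
Scan 126·721^i mod 919 for i = 0, 1, …:
  i=0: 126   i=1: 784   i=2: 79   i=3: 900
  i=4: 86   i=5: 433   i=6: 652   i=7: 483
  i=8: 861   i=9: 456     …   i=25: 462
  i=26: 424
Match at i=26, j=9: x = 26·31 + 9 = 815.

815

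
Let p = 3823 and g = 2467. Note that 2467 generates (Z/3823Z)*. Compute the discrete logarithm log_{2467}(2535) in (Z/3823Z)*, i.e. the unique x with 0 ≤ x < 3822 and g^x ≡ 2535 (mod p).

688

Baby-step giant-step with m = ceil(sqrt(3822)) = 62.
Baby table (2467^j mod 3823 for j=0..61):
  0:1  1:2467  2:3696  3:177  4:837  5:459  6:745  7:2875
  8:960  9:1883  10:416  11:1708  12:690  13:995  14:299  15:3617
  16:257  17:3224  18:1768  19:3436  20:1021  21:3273  22:315  23:1036
  24:2048  25:2233  26:3691  27:3134  28:1472  29:3397  30:383  31:580
  32:1058  33:2800  34:3262  35:3762  36:2433  37:101  38:672  39:2465
  40:2585  41:431  42:483  43:2608  44:3650  45:1385  46:2856  47:3786
  48:473  49:876  50:1097  51:3438  52:2132  53:3019  54:669  55:2710
  56:2966  57:3723  58:1795  59:1231  60:1415  61:406
Giant step factor: 2467^(-62) ≡ 1115 (mod 3823).
Scan 2535·1115^i mod 3823 for i = 0, 1, …:
  i=0: 2535   i=1: 1328   i=2: 1219   i=3: 2020
  i=4: 553   i=5: 1092   i=6: 1866   i=7: 878
  i=8: 282   i=9: 944   i=10: 1235   i=11: 745
Match at i=11, j=6: x = 11·62 + 6 = 688.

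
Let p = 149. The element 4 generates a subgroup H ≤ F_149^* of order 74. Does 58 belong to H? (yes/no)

no

58 ∈ ⟨4⟩ iff 58^74 ≡ 1 (mod 149), since |⟨4⟩| = 74.
58^74 mod 149 = 148.
Since 148 ≠ 1, 58 does not lie in the subgroup.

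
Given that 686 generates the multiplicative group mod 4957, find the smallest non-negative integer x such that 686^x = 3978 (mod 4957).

1138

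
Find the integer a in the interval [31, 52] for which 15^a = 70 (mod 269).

Compute 15^31 mod 269 = 184, then multiply by 15 repeatedly:
  15^31=184  15^32=70
Found 70 at exponent 32.

32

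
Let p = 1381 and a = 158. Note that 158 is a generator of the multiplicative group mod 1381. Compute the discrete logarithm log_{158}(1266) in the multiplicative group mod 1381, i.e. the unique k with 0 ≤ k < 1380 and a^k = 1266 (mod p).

606

Baby-step giant-step with m = ceil(sqrt(1380)) = 38.
Baby table (158^j mod 1381 for j=0..37):
  0:1  1:158  2:106  3:176  4:188  5:703  6:594  7:1325
  8:819  9:969  10:1192  11:520  12:681  13:1261  14:374  15:1090
  16:976  17:917  18:1262  19:532  20:1196  21:1152  22:1105  23:584
  24:1126  25:1140  26:590  27:693  28:395  29:265  30:440  31:470
  32:1067  33:104  34:1241  35:1357  36:351  37:218
Giant step factor: 158^(-38) ≡ 1040 (mod 1381).
Scan 1266·1040^i mod 1381 for i = 0, 1, …:
  i=0: 1266   i=1: 547   i=2: 1289   i=3: 990
  i=4: 755   i=5: 792   i=6: 604   i=7: 1186
  i=8: 207   i=9: 1225     …   i=14: 570
  i=15: 351
Match at i=15, j=36: k = 15·38 + 36 = 606.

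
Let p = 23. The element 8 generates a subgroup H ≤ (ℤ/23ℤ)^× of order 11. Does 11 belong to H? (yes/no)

11 ∈ ⟨8⟩ iff 11^11 ≡ 1 (mod 23), since |⟨8⟩| = 11.
11^11 mod 23 = 22.
Since 22 ≠ 1, 11 does not lie in the subgroup.

no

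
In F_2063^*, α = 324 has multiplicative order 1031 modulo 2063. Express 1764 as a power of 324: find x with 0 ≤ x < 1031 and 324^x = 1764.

432

Baby-step giant-step with m = ceil(sqrt(1031)) = 33.
Baby table (324^j mod 2063 for j=0..32):
  0:1  1:324  2:1826  3:1606  4:468  5:1033  6:486  7:676
  8:346  9:702  10:518  11:729  12:1014  13:519  14:1053  15:777
  16:62  17:1521  18:1810  19:548  20:134  21:93  22:1250  23:652
  24:822  25:201  26:1171  27:1875  28:978  29:1233  30:1333  31:725
  32:1781
Giant step factor: 324^(-33) ≡ 2018 (mod 2063).
Scan 1764·2018^i mod 2063 for i = 0, 1, …:
  i=0: 1764   i=1: 1077   i=2: 1047   i=3: 334
  i=4: 1474   i=5: 1749   i=6: 1752   i=7: 1617
  i=8: 1503   i=9: 444   i=10: 650   i=11: 1695
  i=12: 56   i=13: 1606
Match at i=13, j=3: x = 13·33 + 3 = 432.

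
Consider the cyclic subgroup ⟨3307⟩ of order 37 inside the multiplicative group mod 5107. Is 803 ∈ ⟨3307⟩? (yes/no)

803 ∈ ⟨3307⟩ iff 803^37 ≡ 1 (mod 5107), since |⟨3307⟩| = 37.
803^37 mod 5107 = 2290.
Since 2290 ≠ 1, 803 does not lie in the subgroup.

no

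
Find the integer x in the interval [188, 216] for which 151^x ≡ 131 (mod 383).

Compute 151^188 mod 383 = 7, then multiply by 151 repeatedly:
  151^188=7  151^189=291  151^190=279  151^191=382  151^192=232
  151^193=179  151^194=219  151^195=131
Found 131 at exponent 195.

195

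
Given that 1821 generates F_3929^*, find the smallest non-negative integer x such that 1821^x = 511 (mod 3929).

1397

Baby-step giant-step with m = ceil(sqrt(3928)) = 63.
Baby table (1821^j mod 3929 for j=0..62):
  0:1  1:1821  2:3894  3:3058  4:1225  5:2982  6:344  7:1713
  8:3676  9:2909  10:997  11:339  12:466  13:3851  14:3335  15:2730
  16:1145  17:2675  18:3144  19:671  20:3901  21:89  22:980  23:814
  24:1061  25:2942  26:2155  27:3113  28:3155  29:1057  30:3516  31:2295
  32:2668  33:2184  34:916  35:2140  36:3301  37:3680  38:2335  39:857
  40:784  41:1437  42:63  43:782  44:1724  45:133  46:2524  47:3203
  48:2027  49:1836  50:3706  51:2533  52:3876  53:1712  54:1855  55:2944
  56:1868  57:3043  58:1413  59:3507  60:1622  61:2983  62:2165
Giant step factor: 1821^(-63) ≡ 3833 (mod 3929).
Scan 511·3833^i mod 3929 for i = 0, 1, …:
  i=0: 511   i=1: 2021   i=2: 2434   i=3: 2076
  i=4: 1083   i=5: 2115   i=6: 1268   i=7: 71
  i=8: 1042   i=9: 2122     …   i=21: 3066
  i=22: 339
Match at i=22, j=11: x = 22·63 + 11 = 1397.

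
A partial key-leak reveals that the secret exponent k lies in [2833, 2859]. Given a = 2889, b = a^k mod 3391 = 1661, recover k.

2840

Compute 2889^2833 mod 3391 = 236, then multiply by 2889 repeatedly:
  2889^2833=236  2889^2834=213  2889^2835=1586  2889^2836=713  2889^2837=1520
  2889^2838=3326  2889^2839=2111  2889^2840=1661
Found 1661 at exponent 2840.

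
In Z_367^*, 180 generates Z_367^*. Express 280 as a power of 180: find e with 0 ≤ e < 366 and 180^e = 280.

339

Baby-step giant-step with m = ceil(sqrt(366)) = 20.
Baby table (180^j mod 367 for j=0..19):
  0:1  1:180  2:104  3:3  4:173  5:312  6:9  7:152
  8:202  9:27  10:89  11:239  12:81  13:267  14:350  15:243
  16:67  17:316  18:362  19:201
Giant step factor: 180^(-20) ≡ 355 (mod 367).
Scan 280·355^i mod 367 for i = 0, 1, …:
  i=0: 280   i=1: 310   i=2: 317   i=3: 233
  i=4: 140   i=5: 155   i=6: 342   i=7: 300
  i=8: 70   i=9: 261     …   i=15: 75
  i=16: 201
Match at i=16, j=19: e = 16·20 + 19 = 339.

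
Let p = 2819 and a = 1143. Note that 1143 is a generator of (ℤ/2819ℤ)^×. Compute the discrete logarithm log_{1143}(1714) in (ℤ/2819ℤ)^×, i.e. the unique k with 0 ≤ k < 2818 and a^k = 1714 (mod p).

893

Baby-step giant-step with m = ceil(sqrt(2818)) = 54.
Baby table (1143^j mod 2819 for j=0..53):
  0:1  1:1143  2:1252  3:1803  4:140  5:2156  6:502  7:1529
  8:2686  9:207  10:2624  11:2635  12:1113  13:790  14:890  15:2430
  16:775  17:659  18:564  19:1920  20:1378  21:2052  22:28  23:995
  24:1228  25:2561  26:1101  27:1169  28:2780  29:527  30:1914  31:158
  32:178  33:486  34:155  35:2387  36:2368  37:384  38:1967  39:1538
  40:1697  41:199  42:1937  43:1076  44:784  45:2489  46:556  47:1233
  48:2638  49:1723  50:1727  51:661  52:31  53:1605
Giant step factor: 1143^(-54) ≡ 125 (mod 2819).
Scan 1714·125^i mod 2819 for i = 0, 1, …:
  i=0: 1714   i=1: 6   i=2: 750   i=3: 723
  i=4: 167   i=5: 1142   i=6: 1800   i=7: 2299
  i=8: 2656   i=9: 2177     …   i=15: 2079
  i=16: 527
Match at i=16, j=29: k = 16·54 + 29 = 893.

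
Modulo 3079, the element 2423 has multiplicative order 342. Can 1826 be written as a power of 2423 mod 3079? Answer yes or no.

yes

1826 ∈ ⟨2423⟩ iff 1826^342 ≡ 1 (mod 3079), since |⟨2423⟩| = 342.
1826^342 mod 3079 = 1.
Since 1 = 1, 1826 lies in the subgroup.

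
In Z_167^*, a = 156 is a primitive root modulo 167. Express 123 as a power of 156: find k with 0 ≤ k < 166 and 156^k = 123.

Baby-step giant-step with m = ceil(sqrt(166)) = 13.
Baby table (156^j mod 167 for j=0..12):
  0:1  1:156  2:121  3:5  4:112  5:104  6:25  7:59
  8:19  9:125  10:128  11:95  12:124
Giant step factor: 156^(-13) ≡ 161 (mod 167).
Scan 123·161^i mod 167 for i = 0, 1, …:
  i=0: 123   i=1: 97   i=2: 86   i=3: 152
  i=4: 90   i=5: 128
Match at i=5, j=10: k = 5·13 + 10 = 75.

75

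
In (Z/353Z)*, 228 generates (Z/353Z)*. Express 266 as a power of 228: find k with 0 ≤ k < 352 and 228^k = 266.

67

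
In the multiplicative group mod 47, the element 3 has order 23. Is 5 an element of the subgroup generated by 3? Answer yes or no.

5 ∈ ⟨3⟩ iff 5^23 ≡ 1 (mod 47), since |⟨3⟩| = 23.
5^23 mod 47 = 46.
Since 46 ≠ 1, 5 does not lie in the subgroup.

no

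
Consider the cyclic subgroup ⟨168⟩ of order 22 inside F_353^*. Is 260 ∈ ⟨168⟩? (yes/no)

no

260 ∈ ⟨168⟩ iff 260^22 ≡ 1 (mod 353), since |⟨168⟩| = 22.
260^22 mod 353 = 237.
Since 237 ≠ 1, 260 does not lie in the subgroup.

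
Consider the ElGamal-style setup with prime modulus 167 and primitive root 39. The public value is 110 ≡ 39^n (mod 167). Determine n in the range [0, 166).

Successive powers of 39 modulo 167:
  39^0=1  39^1=39  39^2=18  39^3=34  39^4=157  39^5=111
  39^6=154  39^7=161  39^8=100  39^9=59  39^10=130  39^11=60
  39^12=2  39^13=78  39^14=36  39^15=68  39^16=147  39^17=55
  39^18=141  39^19=155  39^20=33  39^21=118  39^22=93  39^23=120
  39^24=4  39^25=156  39^26=72  39^27=136  39^28=127  39^29=110
So 39^29 ≡ 110 (mod 167), giving n = 29.

29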